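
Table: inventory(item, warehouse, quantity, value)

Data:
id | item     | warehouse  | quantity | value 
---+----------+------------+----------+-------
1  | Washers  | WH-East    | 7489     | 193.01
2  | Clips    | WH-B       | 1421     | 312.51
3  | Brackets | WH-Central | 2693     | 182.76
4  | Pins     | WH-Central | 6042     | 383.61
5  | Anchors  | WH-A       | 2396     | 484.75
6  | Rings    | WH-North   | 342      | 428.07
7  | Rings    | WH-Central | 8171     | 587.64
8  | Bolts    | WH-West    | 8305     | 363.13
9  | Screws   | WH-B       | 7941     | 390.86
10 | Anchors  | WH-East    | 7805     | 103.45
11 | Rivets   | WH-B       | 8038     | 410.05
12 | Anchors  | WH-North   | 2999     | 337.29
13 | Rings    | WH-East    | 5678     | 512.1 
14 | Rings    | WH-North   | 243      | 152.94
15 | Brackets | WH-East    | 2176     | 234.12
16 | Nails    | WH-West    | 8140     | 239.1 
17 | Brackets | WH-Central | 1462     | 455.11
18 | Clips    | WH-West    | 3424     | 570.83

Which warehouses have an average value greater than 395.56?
SELECT warehouse, AVG(value)
FROM inventory
GROUP BY warehouse
HAVING AVG(value) > 395.56

Result:
  WH-A: avg=484.75
  WH-Central: avg=402.28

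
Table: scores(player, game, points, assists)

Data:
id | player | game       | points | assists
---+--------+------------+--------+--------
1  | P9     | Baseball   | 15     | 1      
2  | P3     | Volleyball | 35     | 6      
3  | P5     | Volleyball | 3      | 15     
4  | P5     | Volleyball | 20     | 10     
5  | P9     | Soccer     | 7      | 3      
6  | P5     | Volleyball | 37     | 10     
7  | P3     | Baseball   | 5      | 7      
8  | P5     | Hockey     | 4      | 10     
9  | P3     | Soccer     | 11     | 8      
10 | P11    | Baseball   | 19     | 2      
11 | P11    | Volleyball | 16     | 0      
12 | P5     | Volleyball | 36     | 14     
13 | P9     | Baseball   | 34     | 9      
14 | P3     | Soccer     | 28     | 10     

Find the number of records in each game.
SELECT game, COUNT(*) as count
FROM scores
GROUP BY game

Result:
  Baseball: 4
  Hockey: 1
  Soccer: 3
  Volleyball: 6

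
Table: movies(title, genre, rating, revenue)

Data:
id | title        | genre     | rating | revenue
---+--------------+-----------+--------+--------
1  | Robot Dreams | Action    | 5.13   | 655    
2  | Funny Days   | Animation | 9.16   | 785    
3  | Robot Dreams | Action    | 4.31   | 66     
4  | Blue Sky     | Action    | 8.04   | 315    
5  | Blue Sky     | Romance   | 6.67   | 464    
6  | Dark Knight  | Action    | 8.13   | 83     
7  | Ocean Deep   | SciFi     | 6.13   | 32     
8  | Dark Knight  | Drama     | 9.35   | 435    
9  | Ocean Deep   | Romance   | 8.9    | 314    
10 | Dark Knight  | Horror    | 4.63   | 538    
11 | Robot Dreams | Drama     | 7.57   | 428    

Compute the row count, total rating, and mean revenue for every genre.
SELECT genre,
       COUNT(*) as cnt,
       SUM(rating) as total_rating,
       AVG(revenue) as avg_revenue
FROM movies
GROUP BY genre

Result:
  Action: 4 records, 25.61 total rating, 279.75 avg revenue
  Animation: 1 records, 9.16 total rating, 785.00 avg revenue
  Drama: 2 records, 16.92 total rating, 431.50 avg revenue
  Horror: 1 records, 4.63 total rating, 538.00 avg revenue
  Romance: 2 records, 15.57 total rating, 389.00 avg revenue
  SciFi: 1 records, 6.13 total rating, 32.00 avg revenue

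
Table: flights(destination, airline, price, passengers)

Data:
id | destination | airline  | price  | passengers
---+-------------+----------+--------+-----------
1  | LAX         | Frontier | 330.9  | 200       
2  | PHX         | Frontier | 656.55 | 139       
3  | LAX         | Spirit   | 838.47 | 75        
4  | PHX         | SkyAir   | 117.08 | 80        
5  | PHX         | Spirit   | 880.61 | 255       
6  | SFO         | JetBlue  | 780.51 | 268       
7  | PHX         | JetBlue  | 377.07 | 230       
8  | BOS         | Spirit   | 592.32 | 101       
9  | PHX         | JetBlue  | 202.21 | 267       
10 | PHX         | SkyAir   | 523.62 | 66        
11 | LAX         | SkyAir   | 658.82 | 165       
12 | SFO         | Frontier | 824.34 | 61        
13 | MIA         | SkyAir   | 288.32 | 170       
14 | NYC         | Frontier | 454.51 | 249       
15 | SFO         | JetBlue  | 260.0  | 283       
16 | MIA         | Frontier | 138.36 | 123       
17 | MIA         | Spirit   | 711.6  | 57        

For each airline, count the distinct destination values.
SELECT airline, COUNT(DISTINCT destination)
FROM flights
GROUP BY airline

Result:
  Frontier: 5 distinct
  JetBlue: 2 distinct
  SkyAir: 3 distinct
  Spirit: 4 distinct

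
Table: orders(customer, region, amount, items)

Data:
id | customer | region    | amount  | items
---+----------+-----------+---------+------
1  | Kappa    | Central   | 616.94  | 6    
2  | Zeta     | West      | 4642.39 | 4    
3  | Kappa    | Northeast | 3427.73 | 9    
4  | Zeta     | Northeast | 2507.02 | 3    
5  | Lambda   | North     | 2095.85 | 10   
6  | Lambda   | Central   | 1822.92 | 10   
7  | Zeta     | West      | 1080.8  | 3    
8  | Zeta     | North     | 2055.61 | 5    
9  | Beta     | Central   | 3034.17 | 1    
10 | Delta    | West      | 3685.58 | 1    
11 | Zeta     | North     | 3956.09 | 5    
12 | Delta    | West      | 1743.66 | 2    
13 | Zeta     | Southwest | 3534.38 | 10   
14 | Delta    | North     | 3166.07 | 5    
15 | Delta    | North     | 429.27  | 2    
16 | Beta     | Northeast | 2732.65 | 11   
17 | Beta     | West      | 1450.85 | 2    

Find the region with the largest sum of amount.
SELECT region, SUM(amount) as val
FROM orders
GROUP BY region
ORDER BY val DESC
LIMIT 1

Result: West with sum(amount) = 12603.28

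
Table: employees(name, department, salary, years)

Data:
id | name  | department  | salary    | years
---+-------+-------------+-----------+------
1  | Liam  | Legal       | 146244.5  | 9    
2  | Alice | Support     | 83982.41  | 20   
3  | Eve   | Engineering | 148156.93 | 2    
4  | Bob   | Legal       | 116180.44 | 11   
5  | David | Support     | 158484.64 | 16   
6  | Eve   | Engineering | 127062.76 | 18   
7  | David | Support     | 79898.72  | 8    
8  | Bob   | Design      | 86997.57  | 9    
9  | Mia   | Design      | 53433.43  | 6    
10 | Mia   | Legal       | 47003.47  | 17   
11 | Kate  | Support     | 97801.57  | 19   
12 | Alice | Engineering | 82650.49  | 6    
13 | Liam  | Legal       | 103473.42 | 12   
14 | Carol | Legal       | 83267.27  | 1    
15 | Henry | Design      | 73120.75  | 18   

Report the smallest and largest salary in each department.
SELECT department, MIN(salary), MAX(salary)
FROM employees
GROUP BY department

Result:
  Design: min=53433.43, max=86997.57
  Engineering: min=82650.49, max=148156.93
  Legal: min=47003.47, max=146244.50
  Support: min=79898.72, max=158484.64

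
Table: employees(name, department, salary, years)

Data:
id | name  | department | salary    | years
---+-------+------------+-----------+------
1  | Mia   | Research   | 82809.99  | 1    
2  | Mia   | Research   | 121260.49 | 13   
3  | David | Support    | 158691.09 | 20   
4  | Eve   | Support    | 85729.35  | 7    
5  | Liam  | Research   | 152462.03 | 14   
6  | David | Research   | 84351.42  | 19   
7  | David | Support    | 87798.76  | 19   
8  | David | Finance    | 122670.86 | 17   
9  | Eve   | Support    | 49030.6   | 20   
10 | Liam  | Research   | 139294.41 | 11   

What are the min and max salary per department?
SELECT department, MIN(salary), MAX(salary)
FROM employees
GROUP BY department

Result:
  Finance: min=122670.86, max=122670.86
  Research: min=82809.99, max=152462.03
  Support: min=49030.60, max=158691.09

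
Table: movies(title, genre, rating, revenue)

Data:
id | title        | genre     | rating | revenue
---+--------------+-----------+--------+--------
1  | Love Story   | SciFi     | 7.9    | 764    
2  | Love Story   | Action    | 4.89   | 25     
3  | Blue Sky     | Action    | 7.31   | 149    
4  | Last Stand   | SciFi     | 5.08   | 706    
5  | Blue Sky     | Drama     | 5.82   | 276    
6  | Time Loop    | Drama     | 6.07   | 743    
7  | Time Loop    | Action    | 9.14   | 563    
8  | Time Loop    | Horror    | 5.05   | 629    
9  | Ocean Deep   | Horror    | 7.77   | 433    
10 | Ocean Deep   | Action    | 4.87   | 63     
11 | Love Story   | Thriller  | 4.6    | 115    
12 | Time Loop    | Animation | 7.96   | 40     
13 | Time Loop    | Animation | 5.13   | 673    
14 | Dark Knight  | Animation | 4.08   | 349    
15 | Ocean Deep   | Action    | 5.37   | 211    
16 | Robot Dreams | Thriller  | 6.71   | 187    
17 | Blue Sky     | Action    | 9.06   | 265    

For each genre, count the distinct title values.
SELECT genre, COUNT(DISTINCT title)
FROM movies
GROUP BY genre

Result:
  Action: 4 distinct
  Animation: 2 distinct
  Drama: 2 distinct
  Horror: 2 distinct
  SciFi: 2 distinct
  Thriller: 2 distinct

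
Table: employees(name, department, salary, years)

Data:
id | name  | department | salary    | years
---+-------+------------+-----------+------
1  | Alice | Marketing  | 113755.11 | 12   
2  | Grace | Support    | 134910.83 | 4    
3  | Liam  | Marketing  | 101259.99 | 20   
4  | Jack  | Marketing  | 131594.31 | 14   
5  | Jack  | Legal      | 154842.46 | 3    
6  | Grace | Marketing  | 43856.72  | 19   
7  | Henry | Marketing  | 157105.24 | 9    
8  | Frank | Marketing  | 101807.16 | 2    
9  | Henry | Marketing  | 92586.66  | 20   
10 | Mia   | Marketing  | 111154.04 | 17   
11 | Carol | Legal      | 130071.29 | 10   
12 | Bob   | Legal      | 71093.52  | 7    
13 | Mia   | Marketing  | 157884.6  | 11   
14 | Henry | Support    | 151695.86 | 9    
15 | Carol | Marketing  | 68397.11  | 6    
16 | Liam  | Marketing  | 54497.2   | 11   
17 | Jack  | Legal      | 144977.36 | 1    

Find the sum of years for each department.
SELECT department, SUM(years) as result
FROM employees
GROUP BY department

Result:
  Legal: 21
  Marketing: 141
  Support: 13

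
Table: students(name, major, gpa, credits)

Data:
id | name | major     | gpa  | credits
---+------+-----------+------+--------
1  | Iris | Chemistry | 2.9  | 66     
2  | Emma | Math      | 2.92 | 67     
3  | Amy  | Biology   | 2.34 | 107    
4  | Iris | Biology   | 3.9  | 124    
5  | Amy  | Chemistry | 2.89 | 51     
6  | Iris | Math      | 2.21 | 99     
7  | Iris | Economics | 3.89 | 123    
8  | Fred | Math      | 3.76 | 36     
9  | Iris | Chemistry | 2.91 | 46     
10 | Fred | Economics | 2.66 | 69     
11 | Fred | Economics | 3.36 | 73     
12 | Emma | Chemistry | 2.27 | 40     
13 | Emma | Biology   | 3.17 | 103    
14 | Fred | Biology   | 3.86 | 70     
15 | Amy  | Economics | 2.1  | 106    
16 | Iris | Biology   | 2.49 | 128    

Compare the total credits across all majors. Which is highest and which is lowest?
SELECT major, SUM(credits)
FROM students
GROUP BY major
ORDER BY SUM(credits)

All groups:
  Math: 202
  Chemistry: 203
  Economics: 371
  Biology: 532

Highest: Biology (532)
Lowest: Math (202)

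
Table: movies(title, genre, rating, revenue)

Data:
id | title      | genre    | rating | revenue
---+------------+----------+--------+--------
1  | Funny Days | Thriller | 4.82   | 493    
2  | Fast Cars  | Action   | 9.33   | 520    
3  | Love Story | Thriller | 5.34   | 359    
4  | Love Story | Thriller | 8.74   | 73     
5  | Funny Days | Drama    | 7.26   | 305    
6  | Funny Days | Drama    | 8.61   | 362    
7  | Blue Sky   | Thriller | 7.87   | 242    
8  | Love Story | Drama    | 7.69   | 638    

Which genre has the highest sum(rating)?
SELECT genre, SUM(rating) as val
FROM movies
GROUP BY genre
ORDER BY val DESC
LIMIT 1

Result: Thriller with sum(rating) = 26.77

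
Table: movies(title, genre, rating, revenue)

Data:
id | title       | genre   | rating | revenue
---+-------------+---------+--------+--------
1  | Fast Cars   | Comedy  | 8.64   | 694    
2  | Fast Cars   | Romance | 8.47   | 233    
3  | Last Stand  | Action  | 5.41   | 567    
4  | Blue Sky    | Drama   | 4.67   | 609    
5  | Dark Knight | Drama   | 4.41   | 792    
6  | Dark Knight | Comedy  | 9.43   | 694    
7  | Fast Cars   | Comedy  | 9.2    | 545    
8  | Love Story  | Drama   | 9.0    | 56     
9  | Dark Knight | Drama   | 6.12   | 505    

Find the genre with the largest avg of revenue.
SELECT genre, AVG(revenue) as val
FROM movies
GROUP BY genre
ORDER BY val DESC
LIMIT 1

Result: Comedy with avg(revenue) = 644.33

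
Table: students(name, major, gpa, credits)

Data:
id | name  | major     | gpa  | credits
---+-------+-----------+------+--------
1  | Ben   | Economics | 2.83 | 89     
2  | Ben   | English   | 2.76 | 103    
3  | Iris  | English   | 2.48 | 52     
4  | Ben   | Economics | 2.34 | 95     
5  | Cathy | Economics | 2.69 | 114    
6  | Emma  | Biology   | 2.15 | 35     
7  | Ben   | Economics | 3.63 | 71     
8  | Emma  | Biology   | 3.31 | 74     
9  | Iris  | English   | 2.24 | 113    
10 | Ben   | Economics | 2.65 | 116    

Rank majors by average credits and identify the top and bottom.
SELECT major, AVG(credits)
FROM students
GROUP BY major
ORDER BY AVG(credits)

All groups:
  Biology: 54.50
  English: 89.33
  Economics: 97.00

Highest: Economics (97.00)
Lowest: Biology (54.50)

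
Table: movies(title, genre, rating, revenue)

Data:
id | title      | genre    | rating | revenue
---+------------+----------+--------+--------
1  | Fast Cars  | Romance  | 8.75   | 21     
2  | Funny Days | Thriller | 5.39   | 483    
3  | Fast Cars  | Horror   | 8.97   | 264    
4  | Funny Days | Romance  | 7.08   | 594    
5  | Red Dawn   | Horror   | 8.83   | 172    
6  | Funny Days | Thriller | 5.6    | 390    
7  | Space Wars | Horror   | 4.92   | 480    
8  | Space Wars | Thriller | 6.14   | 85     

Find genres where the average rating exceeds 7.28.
SELECT genre, AVG(rating)
FROM movies
GROUP BY genre
HAVING AVG(rating) > 7.28

Result:
  Horror: avg=7.57
  Romance: avg=7.92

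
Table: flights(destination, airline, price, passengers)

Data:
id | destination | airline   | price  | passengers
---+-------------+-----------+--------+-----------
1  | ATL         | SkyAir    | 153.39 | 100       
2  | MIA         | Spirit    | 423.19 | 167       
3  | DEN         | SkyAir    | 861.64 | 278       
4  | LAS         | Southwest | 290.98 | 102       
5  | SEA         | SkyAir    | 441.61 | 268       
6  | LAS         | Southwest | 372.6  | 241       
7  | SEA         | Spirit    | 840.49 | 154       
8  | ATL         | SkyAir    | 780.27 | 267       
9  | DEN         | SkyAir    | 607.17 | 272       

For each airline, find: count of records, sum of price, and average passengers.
SELECT airline,
       COUNT(*) as cnt,
       SUM(price) as total_price,
       AVG(passengers) as avg_passengers
FROM flights
GROUP BY airline

Result:
  SkyAir: 5 records, 2844.08 total price, 237.00 avg passengers
  Southwest: 2 records, 663.58 total price, 171.50 avg passengers
  Spirit: 2 records, 1263.68 total price, 160.50 avg passengers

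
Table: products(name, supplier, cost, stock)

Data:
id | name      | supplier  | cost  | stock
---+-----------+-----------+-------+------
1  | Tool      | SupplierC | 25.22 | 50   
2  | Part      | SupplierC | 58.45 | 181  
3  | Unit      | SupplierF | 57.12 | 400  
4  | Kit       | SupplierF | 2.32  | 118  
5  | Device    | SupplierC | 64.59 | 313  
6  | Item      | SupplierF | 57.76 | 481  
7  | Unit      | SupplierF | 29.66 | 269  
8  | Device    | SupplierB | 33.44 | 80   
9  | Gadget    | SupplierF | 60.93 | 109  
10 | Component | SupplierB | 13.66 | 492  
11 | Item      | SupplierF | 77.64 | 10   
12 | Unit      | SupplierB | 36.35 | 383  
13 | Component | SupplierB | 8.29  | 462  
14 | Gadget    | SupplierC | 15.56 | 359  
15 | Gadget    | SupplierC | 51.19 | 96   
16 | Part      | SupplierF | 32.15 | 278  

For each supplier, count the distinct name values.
SELECT supplier, COUNT(DISTINCT name)
FROM products
GROUP BY supplier

Result:
  SupplierB: 3 distinct
  SupplierC: 4 distinct
  SupplierF: 5 distinct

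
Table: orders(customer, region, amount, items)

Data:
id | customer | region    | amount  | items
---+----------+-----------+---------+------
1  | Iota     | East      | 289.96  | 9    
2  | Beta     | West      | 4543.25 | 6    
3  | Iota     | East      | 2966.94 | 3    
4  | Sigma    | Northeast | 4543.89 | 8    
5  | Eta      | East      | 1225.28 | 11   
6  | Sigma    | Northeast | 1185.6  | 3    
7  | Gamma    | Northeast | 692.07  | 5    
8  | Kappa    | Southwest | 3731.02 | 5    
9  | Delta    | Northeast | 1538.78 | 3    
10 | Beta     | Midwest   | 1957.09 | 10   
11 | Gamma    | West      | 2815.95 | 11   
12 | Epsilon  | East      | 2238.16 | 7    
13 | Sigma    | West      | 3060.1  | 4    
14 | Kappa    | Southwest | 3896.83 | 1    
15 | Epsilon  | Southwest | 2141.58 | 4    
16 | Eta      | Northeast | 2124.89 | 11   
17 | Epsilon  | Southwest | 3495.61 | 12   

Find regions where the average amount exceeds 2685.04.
SELECT region, AVG(amount)
FROM orders
GROUP BY region
HAVING AVG(amount) > 2685.04

Result:
  Southwest: avg=3316.26
  West: avg=3473.10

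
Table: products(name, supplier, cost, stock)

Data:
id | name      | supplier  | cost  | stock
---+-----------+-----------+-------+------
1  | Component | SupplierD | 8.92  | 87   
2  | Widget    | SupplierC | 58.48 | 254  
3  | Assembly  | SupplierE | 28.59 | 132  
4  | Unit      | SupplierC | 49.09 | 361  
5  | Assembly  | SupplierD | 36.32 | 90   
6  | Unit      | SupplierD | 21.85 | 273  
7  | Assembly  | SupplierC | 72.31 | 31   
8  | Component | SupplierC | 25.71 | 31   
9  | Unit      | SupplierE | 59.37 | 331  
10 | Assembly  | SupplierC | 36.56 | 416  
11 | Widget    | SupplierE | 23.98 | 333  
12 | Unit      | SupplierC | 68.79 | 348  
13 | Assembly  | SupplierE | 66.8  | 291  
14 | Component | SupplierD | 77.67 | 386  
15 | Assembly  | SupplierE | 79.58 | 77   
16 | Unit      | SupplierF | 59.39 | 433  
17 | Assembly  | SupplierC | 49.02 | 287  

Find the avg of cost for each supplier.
SELECT supplier, AVG(cost) as result
FROM products
GROUP BY supplier

Result:
  SupplierC: 51.42
  SupplierD: 36.19
  SupplierE: 51.66
  SupplierF: 59.39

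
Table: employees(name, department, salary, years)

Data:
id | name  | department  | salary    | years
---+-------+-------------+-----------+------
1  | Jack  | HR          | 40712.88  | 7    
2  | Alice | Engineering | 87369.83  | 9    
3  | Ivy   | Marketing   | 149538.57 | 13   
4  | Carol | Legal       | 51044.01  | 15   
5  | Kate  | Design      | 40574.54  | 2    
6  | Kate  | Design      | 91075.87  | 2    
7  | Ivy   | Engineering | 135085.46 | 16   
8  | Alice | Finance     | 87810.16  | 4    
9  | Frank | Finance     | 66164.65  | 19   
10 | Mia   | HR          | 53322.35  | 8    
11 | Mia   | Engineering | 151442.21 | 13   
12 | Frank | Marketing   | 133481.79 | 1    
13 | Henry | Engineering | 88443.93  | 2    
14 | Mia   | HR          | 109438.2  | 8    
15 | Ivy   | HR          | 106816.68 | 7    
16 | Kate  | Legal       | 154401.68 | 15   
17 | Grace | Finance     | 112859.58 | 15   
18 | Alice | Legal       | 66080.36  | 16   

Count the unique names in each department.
SELECT department, COUNT(DISTINCT name)
FROM employees
GROUP BY department

Result:
  Design: 1 distinct
  Engineering: 4 distinct
  Finance: 3 distinct
  HR: 3 distinct
  Legal: 3 distinct
  Marketing: 2 distinct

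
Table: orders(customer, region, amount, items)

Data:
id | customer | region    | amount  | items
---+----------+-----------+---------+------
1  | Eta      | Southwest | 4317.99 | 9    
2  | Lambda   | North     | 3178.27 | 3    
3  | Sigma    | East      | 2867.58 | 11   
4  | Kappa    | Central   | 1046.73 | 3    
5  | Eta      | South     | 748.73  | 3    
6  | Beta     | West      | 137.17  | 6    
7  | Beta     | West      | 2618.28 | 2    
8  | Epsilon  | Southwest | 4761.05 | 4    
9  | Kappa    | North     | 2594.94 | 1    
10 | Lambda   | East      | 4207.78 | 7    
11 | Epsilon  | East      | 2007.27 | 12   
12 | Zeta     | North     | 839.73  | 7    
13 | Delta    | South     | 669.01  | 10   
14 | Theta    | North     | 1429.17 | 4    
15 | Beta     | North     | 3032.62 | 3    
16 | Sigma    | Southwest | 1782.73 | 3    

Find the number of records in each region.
SELECT region, COUNT(*) as count
FROM orders
GROUP BY region

Result:
  Central: 1
  East: 3
  North: 5
  South: 2
  Southwest: 3
  West: 2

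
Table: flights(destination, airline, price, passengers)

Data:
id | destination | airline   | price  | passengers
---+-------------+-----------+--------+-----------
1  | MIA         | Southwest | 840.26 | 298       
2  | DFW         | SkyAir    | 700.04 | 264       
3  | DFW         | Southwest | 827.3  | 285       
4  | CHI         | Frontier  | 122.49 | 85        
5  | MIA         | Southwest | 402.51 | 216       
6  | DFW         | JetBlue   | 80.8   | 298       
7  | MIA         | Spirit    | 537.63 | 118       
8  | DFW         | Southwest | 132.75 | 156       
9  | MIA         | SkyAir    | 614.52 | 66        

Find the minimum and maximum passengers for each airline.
SELECT airline, MIN(passengers), MAX(passengers)
FROM flights
GROUP BY airline

Result:
  Frontier: min=85, max=85
  JetBlue: min=298, max=298
  SkyAir: min=66, max=264
  Southwest: min=156, max=298
  Spirit: min=118, max=118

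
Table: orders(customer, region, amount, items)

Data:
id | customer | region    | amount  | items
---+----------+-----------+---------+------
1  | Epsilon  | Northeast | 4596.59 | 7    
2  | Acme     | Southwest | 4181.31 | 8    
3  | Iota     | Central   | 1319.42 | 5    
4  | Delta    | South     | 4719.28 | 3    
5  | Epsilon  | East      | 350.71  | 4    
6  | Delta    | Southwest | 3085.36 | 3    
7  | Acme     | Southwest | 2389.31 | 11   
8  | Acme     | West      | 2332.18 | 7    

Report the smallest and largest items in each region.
SELECT region, MIN(items), MAX(items)
FROM orders
GROUP BY region

Result:
  Central: min=5, max=5
  East: min=4, max=4
  Northeast: min=7, max=7
  South: min=3, max=3
  Southwest: min=3, max=11
  West: min=7, max=7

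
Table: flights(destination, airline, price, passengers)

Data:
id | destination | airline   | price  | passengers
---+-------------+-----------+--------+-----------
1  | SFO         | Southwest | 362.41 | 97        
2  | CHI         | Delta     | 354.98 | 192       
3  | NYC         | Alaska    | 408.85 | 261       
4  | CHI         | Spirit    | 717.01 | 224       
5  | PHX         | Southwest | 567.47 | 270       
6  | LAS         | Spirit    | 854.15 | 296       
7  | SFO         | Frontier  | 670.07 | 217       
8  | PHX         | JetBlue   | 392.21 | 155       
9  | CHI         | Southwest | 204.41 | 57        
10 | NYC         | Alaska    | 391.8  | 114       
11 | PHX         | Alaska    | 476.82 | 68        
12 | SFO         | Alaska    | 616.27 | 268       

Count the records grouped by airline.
SELECT airline, COUNT(*) as count
FROM flights
GROUP BY airline

Result:
  Alaska: 4
  Delta: 1
  Frontier: 1
  JetBlue: 1
  Southwest: 3
  Spirit: 2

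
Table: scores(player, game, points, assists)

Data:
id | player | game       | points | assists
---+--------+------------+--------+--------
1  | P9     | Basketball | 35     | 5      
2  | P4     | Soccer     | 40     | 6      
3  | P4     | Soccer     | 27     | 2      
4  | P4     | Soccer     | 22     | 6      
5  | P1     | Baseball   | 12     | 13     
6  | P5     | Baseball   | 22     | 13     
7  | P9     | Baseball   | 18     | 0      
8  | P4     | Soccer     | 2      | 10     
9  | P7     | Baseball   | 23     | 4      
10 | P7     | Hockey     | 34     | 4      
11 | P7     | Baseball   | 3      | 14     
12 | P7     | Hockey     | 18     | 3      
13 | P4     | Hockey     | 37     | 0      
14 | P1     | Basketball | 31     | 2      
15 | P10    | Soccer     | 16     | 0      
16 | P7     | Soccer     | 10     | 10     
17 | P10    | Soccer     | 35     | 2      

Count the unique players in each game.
SELECT game, COUNT(DISTINCT player)
FROM scores
GROUP BY game

Result:
  Baseball: 4 distinct
  Basketball: 2 distinct
  Hockey: 2 distinct
  Soccer: 3 distinct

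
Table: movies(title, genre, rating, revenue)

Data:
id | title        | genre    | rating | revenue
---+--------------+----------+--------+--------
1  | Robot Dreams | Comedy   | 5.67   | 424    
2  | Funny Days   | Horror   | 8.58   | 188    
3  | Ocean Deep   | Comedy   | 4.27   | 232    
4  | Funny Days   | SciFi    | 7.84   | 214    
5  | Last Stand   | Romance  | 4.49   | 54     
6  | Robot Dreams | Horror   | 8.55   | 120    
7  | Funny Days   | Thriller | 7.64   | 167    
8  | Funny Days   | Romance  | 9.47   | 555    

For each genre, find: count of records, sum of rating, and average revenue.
SELECT genre,
       COUNT(*) as cnt,
       SUM(rating) as total_rating,
       AVG(revenue) as avg_revenue
FROM movies
GROUP BY genre

Result:
  Comedy: 2 records, 9.94 total rating, 328.00 avg revenue
  Horror: 2 records, 17.13 total rating, 154.00 avg revenue
  Romance: 2 records, 13.96 total rating, 304.50 avg revenue
  SciFi: 1 records, 7.84 total rating, 214.00 avg revenue
  Thriller: 1 records, 7.64 total rating, 167.00 avg revenue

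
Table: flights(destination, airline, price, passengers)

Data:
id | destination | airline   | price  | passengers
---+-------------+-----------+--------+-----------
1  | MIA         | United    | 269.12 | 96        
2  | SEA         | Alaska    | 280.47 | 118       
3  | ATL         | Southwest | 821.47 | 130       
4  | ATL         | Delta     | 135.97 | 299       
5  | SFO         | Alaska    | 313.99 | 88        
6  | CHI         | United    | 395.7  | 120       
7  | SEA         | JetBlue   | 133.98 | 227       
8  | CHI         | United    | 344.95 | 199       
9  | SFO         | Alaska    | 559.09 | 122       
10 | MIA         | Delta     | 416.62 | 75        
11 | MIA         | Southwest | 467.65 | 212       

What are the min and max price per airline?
SELECT airline, MIN(price), MAX(price)
FROM flights
GROUP BY airline

Result:
  Alaska: min=280.47, max=559.09
  Delta: min=135.97, max=416.62
  JetBlue: min=133.98, max=133.98
  Southwest: min=467.65, max=821.47
  United: min=269.12, max=395.70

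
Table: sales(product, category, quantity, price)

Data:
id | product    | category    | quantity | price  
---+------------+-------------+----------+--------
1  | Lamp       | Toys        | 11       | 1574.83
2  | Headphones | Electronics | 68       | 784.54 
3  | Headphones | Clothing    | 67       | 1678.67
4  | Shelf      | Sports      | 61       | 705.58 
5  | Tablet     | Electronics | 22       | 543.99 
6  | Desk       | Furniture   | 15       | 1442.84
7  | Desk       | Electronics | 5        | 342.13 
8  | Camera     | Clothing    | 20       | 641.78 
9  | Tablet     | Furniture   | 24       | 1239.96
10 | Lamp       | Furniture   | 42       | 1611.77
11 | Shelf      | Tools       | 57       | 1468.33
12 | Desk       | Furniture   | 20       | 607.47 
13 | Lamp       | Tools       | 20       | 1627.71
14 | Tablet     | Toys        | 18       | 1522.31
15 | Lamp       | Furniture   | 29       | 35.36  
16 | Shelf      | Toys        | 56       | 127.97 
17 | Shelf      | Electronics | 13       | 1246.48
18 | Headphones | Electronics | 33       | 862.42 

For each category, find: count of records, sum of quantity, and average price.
SELECT category,
       COUNT(*) as cnt,
       SUM(quantity) as total_quantity,
       AVG(price) as avg_price
FROM sales
GROUP BY category

Result:
  Clothing: 2 records, 87 total quantity, 1160.23 avg price
  Electronics: 5 records, 141 total quantity, 755.91 avg price
  Furniture: 5 records, 130 total quantity, 987.48 avg price
  Sports: 1 records, 61 total quantity, 705.58 avg price
  Tools: 2 records, 77 total quantity, 1548.02 avg price
  Toys: 3 records, 85 total quantity, 1075.04 avg price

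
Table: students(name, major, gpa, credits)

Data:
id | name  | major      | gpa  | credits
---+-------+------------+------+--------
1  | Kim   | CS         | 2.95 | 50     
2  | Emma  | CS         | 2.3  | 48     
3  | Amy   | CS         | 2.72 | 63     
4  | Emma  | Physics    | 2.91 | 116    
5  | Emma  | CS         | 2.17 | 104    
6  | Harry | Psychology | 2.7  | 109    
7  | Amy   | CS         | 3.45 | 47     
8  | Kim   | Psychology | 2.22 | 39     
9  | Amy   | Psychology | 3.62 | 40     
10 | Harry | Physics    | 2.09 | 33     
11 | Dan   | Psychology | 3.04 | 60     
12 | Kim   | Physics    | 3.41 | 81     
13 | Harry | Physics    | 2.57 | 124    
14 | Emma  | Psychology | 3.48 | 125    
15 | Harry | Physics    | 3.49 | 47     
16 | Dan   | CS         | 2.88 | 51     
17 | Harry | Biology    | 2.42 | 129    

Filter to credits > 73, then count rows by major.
SELECT major, COUNT(*)
FROM students
WHERE credits > 73
GROUP BY major

Note: WHERE filters rows before grouping.

Result:
  Biology: 1
  CS: 1
  Physics: 3
  Psychology: 2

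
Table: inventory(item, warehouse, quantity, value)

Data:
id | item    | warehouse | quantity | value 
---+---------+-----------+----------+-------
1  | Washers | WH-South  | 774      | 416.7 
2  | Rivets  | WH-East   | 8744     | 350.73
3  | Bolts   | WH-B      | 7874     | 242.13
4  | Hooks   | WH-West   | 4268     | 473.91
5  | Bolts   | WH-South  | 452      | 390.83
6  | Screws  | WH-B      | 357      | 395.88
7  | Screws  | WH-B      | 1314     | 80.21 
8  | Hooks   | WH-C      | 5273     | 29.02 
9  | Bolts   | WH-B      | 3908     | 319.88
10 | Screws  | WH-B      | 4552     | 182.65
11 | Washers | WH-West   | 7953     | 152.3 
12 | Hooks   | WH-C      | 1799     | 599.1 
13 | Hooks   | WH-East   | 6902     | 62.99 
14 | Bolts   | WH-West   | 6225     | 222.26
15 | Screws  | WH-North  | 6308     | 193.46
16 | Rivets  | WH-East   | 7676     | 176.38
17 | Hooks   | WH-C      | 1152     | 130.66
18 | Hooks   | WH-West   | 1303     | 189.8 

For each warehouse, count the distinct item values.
SELECT warehouse, COUNT(DISTINCT item)
FROM inventory
GROUP BY warehouse

Result:
  WH-B: 2 distinct
  WH-C: 1 distinct
  WH-East: 2 distinct
  WH-North: 1 distinct
  WH-South: 2 distinct
  WH-West: 3 distinct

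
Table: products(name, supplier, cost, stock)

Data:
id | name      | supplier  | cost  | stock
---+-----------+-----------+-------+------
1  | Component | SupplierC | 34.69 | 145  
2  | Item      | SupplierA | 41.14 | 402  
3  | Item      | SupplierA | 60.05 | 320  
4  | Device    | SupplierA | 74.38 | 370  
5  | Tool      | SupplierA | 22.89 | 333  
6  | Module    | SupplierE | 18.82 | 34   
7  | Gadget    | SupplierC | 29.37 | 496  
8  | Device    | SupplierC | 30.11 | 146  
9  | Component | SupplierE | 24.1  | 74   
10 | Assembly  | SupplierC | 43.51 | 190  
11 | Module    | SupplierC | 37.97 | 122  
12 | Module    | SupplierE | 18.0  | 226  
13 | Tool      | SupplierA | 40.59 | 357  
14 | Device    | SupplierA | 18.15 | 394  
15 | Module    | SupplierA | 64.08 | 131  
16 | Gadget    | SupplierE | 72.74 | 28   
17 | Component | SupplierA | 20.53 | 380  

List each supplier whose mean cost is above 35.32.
SELECT supplier, AVG(cost)
FROM products
GROUP BY supplier
HAVING AVG(cost) > 35.32

Result:
  SupplierA: avg=42.73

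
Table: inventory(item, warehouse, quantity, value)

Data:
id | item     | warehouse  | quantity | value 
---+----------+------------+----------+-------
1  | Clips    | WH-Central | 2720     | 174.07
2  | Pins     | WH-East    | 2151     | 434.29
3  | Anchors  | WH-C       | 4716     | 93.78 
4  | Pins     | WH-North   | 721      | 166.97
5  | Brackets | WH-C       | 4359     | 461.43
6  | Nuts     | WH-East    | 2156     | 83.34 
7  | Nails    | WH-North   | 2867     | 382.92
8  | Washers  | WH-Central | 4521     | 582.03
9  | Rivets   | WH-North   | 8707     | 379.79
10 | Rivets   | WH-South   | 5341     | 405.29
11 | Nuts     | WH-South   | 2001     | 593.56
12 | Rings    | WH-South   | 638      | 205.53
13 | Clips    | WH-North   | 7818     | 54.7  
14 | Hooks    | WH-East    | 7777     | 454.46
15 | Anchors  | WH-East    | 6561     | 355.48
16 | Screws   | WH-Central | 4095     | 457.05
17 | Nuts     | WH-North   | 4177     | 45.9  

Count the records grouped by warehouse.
SELECT warehouse, COUNT(*) as count
FROM inventory
GROUP BY warehouse

Result:
  WH-C: 2
  WH-Central: 3
  WH-East: 4
  WH-North: 5
  WH-South: 3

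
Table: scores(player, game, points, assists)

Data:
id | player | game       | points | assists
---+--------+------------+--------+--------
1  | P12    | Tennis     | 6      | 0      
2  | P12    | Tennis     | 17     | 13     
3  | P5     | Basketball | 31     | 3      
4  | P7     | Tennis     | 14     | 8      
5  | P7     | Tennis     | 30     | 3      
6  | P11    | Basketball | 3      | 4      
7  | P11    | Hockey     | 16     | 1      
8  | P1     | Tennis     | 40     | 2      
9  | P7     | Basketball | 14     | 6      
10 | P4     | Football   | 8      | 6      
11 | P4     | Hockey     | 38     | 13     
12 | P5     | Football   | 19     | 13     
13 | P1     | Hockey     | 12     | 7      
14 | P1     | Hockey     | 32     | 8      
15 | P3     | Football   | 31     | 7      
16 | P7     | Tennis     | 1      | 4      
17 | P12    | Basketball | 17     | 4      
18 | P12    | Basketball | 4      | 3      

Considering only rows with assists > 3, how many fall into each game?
SELECT game, COUNT(*)
FROM scores
WHERE assists > 3
GROUP BY game

Note: WHERE filters rows before grouping.

Result:
  Basketball: 3
  Football: 3
  Hockey: 3
  Tennis: 3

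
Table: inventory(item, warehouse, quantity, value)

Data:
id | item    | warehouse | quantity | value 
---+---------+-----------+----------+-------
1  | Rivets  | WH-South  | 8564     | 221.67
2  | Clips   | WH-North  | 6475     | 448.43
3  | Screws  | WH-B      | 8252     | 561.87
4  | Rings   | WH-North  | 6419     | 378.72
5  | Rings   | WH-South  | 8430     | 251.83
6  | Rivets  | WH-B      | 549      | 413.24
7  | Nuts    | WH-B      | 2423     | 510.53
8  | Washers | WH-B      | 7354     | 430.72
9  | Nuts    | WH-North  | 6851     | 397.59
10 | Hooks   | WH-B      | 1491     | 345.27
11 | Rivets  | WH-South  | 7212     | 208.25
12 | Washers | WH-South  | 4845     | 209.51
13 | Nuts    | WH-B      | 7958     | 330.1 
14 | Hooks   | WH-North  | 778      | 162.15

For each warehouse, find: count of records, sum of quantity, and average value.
SELECT warehouse,
       COUNT(*) as cnt,
       SUM(quantity) as total_quantity,
       AVG(value) as avg_value
FROM inventory
GROUP BY warehouse

Result:
  WH-B: 6 records, 28027 total quantity, 431.96 avg value
  WH-North: 4 records, 20523 total quantity, 346.72 avg value
  WH-South: 4 records, 29051 total quantity, 222.82 avg value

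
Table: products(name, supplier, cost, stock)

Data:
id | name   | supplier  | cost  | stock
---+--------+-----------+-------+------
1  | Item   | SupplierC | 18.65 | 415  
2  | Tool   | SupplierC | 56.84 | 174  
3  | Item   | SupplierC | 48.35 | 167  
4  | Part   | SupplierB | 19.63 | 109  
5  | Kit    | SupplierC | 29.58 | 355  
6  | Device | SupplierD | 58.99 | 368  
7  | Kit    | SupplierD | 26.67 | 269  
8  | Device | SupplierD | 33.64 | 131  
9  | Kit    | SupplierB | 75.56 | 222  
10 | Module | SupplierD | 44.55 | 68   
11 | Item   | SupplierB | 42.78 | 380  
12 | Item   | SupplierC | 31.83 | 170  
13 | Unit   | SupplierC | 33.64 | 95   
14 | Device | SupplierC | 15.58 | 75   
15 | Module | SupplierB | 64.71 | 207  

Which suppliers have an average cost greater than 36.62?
SELECT supplier, AVG(cost)
FROM products
GROUP BY supplier
HAVING AVG(cost) > 36.62

Result:
  SupplierB: avg=50.67
  SupplierD: avg=40.96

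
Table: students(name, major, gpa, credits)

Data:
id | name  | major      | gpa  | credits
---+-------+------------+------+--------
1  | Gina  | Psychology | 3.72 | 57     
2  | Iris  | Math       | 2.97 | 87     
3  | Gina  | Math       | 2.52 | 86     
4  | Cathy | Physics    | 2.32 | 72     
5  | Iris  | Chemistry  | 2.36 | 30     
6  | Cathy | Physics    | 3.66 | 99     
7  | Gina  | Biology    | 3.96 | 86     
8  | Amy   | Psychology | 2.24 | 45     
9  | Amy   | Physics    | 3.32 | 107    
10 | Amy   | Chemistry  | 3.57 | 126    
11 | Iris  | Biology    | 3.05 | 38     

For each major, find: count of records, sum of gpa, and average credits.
SELECT major,
       COUNT(*) as cnt,
       SUM(gpa) as total_gpa,
       AVG(credits) as avg_credits
FROM students
GROUP BY major

Result:
  Biology: 2 records, 7.01 total gpa, 62.00 avg credits
  Chemistry: 2 records, 5.93 total gpa, 78.00 avg credits
  Math: 2 records, 5.49 total gpa, 86.50 avg credits
  Physics: 3 records, 9.30 total gpa, 92.67 avg credits
  Psychology: 2 records, 5.96 total gpa, 51.00 avg credits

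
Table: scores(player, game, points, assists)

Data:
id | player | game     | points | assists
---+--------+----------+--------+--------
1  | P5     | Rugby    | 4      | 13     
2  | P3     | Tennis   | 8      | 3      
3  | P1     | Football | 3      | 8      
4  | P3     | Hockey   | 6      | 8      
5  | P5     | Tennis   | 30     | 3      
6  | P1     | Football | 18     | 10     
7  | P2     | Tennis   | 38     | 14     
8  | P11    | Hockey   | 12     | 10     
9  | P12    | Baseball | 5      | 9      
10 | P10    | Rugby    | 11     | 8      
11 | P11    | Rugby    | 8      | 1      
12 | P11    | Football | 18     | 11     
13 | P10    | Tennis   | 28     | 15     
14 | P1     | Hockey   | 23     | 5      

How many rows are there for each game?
SELECT game, COUNT(*) as count
FROM scores
GROUP BY game

Result:
  Baseball: 1
  Football: 3
  Hockey: 3
  Rugby: 3
  Tennis: 4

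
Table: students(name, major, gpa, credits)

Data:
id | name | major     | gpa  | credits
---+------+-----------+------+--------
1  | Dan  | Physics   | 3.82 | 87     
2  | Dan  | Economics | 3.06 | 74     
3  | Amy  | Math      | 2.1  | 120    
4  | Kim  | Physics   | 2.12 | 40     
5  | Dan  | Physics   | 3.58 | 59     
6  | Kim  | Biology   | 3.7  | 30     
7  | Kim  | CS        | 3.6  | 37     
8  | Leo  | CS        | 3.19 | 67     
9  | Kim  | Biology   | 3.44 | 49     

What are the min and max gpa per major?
SELECT major, MIN(gpa), MAX(gpa)
FROM students
GROUP BY major

Result:
  Biology: min=3.44, max=3.70
  CS: min=3.19, max=3.60
  Economics: min=3.06, max=3.06
  Math: min=2.10, max=2.10
  Physics: min=2.12, max=3.82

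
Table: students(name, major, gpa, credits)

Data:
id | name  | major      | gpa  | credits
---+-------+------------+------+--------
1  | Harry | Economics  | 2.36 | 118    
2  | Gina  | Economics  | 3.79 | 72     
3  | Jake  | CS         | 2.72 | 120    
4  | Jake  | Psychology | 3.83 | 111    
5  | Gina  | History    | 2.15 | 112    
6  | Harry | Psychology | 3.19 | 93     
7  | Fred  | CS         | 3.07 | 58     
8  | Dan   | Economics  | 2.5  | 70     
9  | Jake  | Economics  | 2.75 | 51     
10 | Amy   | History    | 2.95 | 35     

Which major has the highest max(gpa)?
SELECT major, MAX(gpa) as val
FROM students
GROUP BY major
ORDER BY val DESC
LIMIT 1

Result: Psychology with max(gpa) = 3.83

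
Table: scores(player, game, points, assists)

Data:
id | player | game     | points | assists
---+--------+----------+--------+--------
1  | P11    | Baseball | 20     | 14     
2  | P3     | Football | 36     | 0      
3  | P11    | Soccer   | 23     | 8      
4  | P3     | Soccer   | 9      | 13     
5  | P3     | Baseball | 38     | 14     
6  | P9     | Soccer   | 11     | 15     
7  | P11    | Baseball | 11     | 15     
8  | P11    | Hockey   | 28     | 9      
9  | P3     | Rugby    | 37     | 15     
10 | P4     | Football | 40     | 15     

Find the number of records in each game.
SELECT game, COUNT(*) as count
FROM scores
GROUP BY game

Result:
  Baseball: 3
  Football: 2
  Hockey: 1
  Rugby: 1
  Soccer: 3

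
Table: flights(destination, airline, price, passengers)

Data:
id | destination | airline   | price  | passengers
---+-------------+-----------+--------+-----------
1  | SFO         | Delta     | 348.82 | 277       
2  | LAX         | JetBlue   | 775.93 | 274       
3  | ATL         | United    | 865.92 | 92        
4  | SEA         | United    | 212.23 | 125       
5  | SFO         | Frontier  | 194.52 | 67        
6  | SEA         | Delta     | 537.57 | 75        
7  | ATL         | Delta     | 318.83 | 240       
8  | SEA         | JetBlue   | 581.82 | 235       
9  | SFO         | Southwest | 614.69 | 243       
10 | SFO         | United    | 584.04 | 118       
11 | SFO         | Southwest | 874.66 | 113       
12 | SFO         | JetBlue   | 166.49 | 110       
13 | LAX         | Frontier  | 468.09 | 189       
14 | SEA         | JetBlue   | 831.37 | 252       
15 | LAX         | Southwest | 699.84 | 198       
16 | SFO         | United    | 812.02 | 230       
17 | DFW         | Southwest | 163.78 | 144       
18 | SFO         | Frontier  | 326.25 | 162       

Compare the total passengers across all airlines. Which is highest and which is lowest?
SELECT airline, SUM(passengers)
FROM flights
GROUP BY airline
ORDER BY SUM(passengers)

All groups:
  Frontier: 418
  United: 565
  Delta: 592
  Southwest: 698
  JetBlue: 871

Highest: JetBlue (871)
Lowest: Frontier (418)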